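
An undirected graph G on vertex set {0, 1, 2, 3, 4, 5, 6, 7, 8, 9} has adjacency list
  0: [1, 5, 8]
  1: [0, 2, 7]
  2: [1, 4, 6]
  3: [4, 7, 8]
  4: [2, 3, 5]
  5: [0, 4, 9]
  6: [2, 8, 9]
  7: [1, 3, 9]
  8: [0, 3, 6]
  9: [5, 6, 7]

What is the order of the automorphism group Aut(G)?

120

G is 3-regular on 10 vertices with no triangles and no 4-cycles (girth 5): this is the Petersen graph. It is a classical fact that the Petersen graph has automorphism group S_5 (order 120), arising from its description as the Kneser graph K(5,2).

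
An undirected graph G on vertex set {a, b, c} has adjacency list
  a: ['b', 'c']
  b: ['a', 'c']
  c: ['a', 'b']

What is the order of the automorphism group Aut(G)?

All 3 vertices are pairwise adjacent: G = K_3. Every bijection on the vertex set is an automorphism of K_3; hence Aut(K_3) ≅ S_3, order 6.

6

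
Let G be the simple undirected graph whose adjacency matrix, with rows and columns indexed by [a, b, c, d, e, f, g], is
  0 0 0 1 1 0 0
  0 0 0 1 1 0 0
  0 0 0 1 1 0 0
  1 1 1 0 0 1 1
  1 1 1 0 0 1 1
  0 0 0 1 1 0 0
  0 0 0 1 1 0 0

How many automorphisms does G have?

The vertices split by degree into {d, e} (degree 5) and {a, b, c, f, g} (degree 2); every edge runs between the two parts, so G is the complete bipartite graph K_{2,5}. Automorphisms preserve the bipartition setwise (since the parts differ in size) and act as S_5 × S_2 within it; |Aut| = 240.

240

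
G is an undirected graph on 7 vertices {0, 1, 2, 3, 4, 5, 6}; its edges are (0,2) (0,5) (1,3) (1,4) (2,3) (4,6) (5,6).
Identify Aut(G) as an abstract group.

Every vertex has degree 2 and the graph is connected, so G is the 7-cycle C_7. C_7 has 7 rotations and 7 reflections, so Aut(C_7) ≅ D_7 of order 14.

the dihedral group of order 14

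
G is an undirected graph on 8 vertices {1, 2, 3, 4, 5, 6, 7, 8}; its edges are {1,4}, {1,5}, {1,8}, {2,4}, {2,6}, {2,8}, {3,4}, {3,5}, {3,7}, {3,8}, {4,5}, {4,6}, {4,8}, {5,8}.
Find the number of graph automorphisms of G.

Degrees alone do not determine every vertex (e.g. 1 and 2 both have degree 3), but their neighbour-degree multisets differ: N(1) has degrees [4, 5, 6] while N(2) has degrees [2, 5, 6]. Repeating this refinement separates all vertices, so the only automorphism is the identity.

1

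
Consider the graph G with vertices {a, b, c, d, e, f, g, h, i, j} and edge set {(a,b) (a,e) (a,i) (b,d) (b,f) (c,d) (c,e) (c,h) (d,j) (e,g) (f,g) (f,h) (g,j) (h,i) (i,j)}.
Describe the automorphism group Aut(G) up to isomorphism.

S_5

G is 3-regular on 10 vertices with no triangles and no 4-cycles (girth 5): this is the Petersen graph. It is a classical fact that the Petersen graph has automorphism group S_5 (order 120), arising from its description as the Kneser graph K(5,2).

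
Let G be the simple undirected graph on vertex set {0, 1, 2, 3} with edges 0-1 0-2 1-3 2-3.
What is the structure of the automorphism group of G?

G is 2-regular and connected on 4 vertices, i.e. the cycle C_4. The automorphisms of the 4-cycle are exactly the symmetries of a regular 4-gon: the dihedral group D_4, |D_4| = 8.

the dihedral group of order 8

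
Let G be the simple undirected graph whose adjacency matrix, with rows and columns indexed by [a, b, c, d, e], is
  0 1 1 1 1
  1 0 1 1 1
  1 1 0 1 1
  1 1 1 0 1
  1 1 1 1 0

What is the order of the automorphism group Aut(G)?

120

All 5 vertices are pairwise adjacent: G = K_5. Every bijection on the vertex set is an automorphism of K_5; hence Aut(K_5) ≅ S_5, order 120.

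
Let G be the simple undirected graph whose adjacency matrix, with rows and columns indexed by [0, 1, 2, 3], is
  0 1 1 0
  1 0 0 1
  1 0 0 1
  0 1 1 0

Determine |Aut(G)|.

Every vertex has degree 2 and the graph is connected, so G is the 4-cycle C_4. The automorphisms of the 4-cycle are exactly the symmetries of a regular 4-gon: the dihedral group D_4, |D_4| = 8.

8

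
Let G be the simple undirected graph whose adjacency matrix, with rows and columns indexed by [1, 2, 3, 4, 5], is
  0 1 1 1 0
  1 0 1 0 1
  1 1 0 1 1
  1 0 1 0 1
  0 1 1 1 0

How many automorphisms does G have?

8

Vertex 3 is the unique vertex of degree 4; the remaining 4 vertices each have degree 3 and induce a cycle, so G is the wheel on 5 vertices with hub 3. Every automorphism fixes the hub and acts on the rim 4-cycle, so Aut(G) ≅ Aut(C_4) = D_4 of order 8.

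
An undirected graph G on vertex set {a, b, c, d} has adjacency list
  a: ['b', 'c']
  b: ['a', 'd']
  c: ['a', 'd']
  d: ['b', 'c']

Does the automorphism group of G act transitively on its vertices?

Yes

Every vertex has degree 2 and the graph is connected, so G is the 4-cycle C_4. C_4 has 4 rotations and 4 reflections, so Aut(C_4) ≅ D_4 of order 8. This group acts transitively on the 4 vertices.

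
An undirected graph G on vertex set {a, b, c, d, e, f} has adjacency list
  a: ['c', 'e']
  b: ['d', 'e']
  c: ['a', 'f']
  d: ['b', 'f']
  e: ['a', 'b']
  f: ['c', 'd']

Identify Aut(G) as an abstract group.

G is 2-regular and connected on 6 vertices, i.e. the cycle C_6. C_6 has 6 rotations and 6 reflections, so Aut(C_6) ≅ D_6 of order 12.

D_6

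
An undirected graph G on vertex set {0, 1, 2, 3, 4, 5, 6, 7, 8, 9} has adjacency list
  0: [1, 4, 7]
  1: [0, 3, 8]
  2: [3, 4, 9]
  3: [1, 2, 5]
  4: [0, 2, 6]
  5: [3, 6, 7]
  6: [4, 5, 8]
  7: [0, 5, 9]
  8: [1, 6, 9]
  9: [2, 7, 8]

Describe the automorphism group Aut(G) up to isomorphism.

the symmetric group S_5

G is 3-regular on 10 vertices with no triangles and no 4-cycles (girth 5): this is the Petersen graph. Viewing the Petersen graph as the Kneser graph K(5,2) — vertices are 2-subsets of {1,…,5}, edges join disjoint pairs — its automorphisms are exactly the permutations of the 5-element set, so Aut ≅ S_5 of order 120.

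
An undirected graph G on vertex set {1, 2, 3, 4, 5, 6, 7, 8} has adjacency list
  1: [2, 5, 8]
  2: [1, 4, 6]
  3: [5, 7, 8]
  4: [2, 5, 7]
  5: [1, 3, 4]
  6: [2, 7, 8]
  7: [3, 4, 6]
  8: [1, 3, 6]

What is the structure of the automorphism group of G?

Z_2^3 ⋊ S_3

G is 3-regular and bipartite on 2^3 = 8 vertices with girth 4; it is the hypercube graph Q_3. Aut(Q_3) consists of the signed permutations of the 3 coordinate axes: 3! permutations times 2^3 sign flips, so |Aut| = 2^3·3! = 48.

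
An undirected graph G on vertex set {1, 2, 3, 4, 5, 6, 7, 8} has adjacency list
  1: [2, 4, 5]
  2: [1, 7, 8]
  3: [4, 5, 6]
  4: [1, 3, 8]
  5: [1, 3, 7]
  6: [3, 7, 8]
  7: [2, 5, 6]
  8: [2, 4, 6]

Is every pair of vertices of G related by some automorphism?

G is 3-regular and bipartite on 2^3 = 8 vertices with girth 4; it is the hypercube graph Q_3. The symmetry group of the 3-cube is the hyperoctahedral group B_3 = Z_2 ≀ S_3, of order 2^3·3! = 48. Under this action every vertex can be carried to every other, so G is vertex-transitive.

Yes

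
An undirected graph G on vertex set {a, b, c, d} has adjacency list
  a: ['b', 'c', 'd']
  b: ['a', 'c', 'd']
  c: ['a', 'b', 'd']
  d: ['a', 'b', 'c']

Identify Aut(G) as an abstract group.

the symmetric group on 4 letters

Every vertex has degree 3, so G is the complete graph K_4. Any permutation of the 4 vertices preserves K_4, so Aut(K_4) = S_4 of order 4! = 24.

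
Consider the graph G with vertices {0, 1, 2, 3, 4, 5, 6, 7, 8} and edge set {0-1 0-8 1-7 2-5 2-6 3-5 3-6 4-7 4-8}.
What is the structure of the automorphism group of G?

G has two connected components, {0, 1, 4, 7, 8} and {2, 3, 5, 6}; each is 2-regular, so G = C_5 ⊔ C_4. No automorphism exchanges components of different sizes, hence Aut(G) is the direct product D_5 × D_4, order 80.

D_5 × D_4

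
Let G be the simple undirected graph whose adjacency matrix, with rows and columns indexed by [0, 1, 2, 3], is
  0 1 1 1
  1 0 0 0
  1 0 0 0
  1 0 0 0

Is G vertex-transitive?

No

Vertex 0 is the only vertex of degree 3, so every automorphism fixes it; G is not vertex-transitive.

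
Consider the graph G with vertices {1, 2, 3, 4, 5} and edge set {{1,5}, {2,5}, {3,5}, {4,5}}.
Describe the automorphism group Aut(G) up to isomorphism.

Vertex 5 has degree 4 and every other vertex has degree 1, so G is the star K_{1,4} with centre 5. The 4 leaves are pairwise interchangeable while the centre is fixed, giving Aut(G) = S_4.

S_4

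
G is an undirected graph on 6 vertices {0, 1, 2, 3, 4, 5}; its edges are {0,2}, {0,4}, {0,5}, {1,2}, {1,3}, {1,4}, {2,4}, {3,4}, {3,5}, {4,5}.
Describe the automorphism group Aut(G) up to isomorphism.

the dihedral group of order 10

Vertex 4 is the unique vertex of degree 5; the remaining 5 vertices each have degree 3 and induce a cycle, so G is the wheel on 6 vertices with hub 4. With the hub fixed, the remaining symmetry is that of the rim cycle C_5, giving the dihedral group D_5.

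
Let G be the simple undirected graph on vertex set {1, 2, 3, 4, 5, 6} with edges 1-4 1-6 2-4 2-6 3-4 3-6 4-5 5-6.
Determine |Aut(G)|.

48

The vertices split by degree into {4, 6} (degree 4) and {1, 2, 3, 5} (degree 2); every edge runs between the two parts, so G is the complete bipartite graph K_{2,4}. Automorphisms preserve the bipartition setwise (since the parts differ in size) and act as S_2 × S_4 within it; |Aut| = 48.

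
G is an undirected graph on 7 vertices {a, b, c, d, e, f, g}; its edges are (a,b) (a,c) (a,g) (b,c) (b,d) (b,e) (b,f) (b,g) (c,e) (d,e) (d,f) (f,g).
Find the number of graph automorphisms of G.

12

Vertex b is the unique vertex of degree 6; the remaining 6 vertices each have degree 3 and induce a cycle, so G is the wheel on 7 vertices with hub b. Every automorphism fixes the hub and acts on the rim 6-cycle, so Aut(G) ≅ Aut(C_6) = D_6 of order 12.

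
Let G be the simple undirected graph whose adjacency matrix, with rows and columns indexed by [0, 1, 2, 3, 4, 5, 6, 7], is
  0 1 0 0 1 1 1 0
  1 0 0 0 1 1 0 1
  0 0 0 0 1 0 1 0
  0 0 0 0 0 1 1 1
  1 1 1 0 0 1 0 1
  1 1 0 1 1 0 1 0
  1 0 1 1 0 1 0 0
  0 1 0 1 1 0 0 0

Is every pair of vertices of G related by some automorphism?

Vertex 2 is the only vertex of degree 2, so every automorphism fixes it; G is not vertex-transitive.

No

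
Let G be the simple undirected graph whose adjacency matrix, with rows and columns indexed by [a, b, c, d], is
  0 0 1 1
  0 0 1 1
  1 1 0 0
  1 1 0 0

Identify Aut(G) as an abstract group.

G is 2-regular and bipartite with parts {c, d} and {a, b} (each part is independent and every cross-pair is an edge), so G = K_{2,2}. Each part can be permuted independently (S_2 × S_2) and the two equal-size parts can also be swapped, giving (S_2 × S_2) ⋊ Z_2 of order 2·(2!)² = 8.

(S_2 × S_2) ⋊ Z_2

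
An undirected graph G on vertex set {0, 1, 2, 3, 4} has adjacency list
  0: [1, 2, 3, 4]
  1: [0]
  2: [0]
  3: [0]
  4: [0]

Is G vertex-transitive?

No

Vertex 0 is the only vertex of degree 4, so every automorphism fixes it; G is not vertex-transitive.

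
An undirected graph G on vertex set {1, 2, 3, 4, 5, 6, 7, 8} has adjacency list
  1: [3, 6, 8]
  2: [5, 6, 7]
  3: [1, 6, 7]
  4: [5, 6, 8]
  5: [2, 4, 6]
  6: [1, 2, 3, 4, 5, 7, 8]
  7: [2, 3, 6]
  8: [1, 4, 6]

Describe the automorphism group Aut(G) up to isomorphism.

the dihedral group of order 14

Vertex 6 is the unique vertex of degree 7; the remaining 7 vertices each have degree 3 and induce a cycle, so G is the wheel on 8 vertices with hub 6. With the hub fixed, the remaining symmetry is that of the rim cycle C_7, giving the dihedral group D_7.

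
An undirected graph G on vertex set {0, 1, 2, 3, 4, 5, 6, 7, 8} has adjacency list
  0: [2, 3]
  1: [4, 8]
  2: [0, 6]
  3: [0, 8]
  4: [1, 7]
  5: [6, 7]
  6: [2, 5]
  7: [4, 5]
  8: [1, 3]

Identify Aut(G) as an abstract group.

the dihedral group of order 18

G is 2-regular and connected on 9 vertices, i.e. the cycle C_9. C_9 has 9 rotations and 9 reflections, so Aut(C_9) ≅ D_9 of order 18.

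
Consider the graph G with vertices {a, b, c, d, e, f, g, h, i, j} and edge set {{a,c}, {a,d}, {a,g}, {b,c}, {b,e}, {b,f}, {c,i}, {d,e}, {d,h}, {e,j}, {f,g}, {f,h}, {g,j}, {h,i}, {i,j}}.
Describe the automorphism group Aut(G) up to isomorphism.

G is 3-regular on 10 vertices with no triangles and no 4-cycles (girth 5): this is the Petersen graph. It is a classical fact that the Petersen graph has automorphism group S_5 (order 120), arising from its description as the Kneser graph K(5,2).

the symmetric group S_5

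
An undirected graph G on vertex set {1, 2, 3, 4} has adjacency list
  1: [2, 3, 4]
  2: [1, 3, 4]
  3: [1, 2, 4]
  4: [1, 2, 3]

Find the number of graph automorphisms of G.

24

Every vertex has degree 3, so G is the complete graph K_4. Every bijection on the vertex set is an automorphism of K_4; hence Aut(K_4) ≅ S_4, order 24.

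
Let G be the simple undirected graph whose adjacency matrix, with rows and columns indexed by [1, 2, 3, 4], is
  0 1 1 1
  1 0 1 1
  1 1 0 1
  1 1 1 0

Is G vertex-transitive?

All 4 vertices are pairwise adjacent: G = K_4. Any permutation of the 4 vertices preserves K_4, so Aut(K_4) = S_4 of order 4! = 24. Under this action every vertex can be carried to every other, so G is vertex-transitive.

Yes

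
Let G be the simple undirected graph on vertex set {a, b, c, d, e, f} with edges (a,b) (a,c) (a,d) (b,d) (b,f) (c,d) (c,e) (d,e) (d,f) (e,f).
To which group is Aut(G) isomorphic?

D_5

Vertex d is the unique vertex of degree 5; the remaining 5 vertices each have degree 3 and induce a cycle, so G is the wheel on 6 vertices with hub d. With the hub fixed, the remaining symmetry is that of the rim cycle C_5, giving the dihedral group D_5.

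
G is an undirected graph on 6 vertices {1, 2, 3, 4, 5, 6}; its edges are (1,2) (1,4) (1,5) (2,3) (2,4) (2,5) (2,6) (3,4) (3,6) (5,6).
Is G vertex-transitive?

No

Vertex 2 is the only vertex of degree 5, so every automorphism fixes it; G is not vertex-transitive.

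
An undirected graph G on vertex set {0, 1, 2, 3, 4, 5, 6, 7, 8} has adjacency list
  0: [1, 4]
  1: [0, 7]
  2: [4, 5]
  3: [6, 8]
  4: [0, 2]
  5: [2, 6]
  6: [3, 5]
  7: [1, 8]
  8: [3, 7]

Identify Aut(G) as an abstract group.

the dihedral group of order 18

G is 2-regular and connected on 9 vertices, i.e. the cycle C_9. C_9 has 9 rotations and 9 reflections, so Aut(C_9) ≅ D_9 of order 18.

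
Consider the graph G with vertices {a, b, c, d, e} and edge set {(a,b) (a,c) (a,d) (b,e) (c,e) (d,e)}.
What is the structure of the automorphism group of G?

S_2 × S_3

The vertices split by degree into {a, e} (degree 3) and {b, c, d} (degree 2); every edge runs between the two parts, so G is the complete bipartite graph K_{2,3}. The parts have unequal sizes, so no automorphism swaps them; each part is permuted independently, giving S_2 × S_3 of order 2!·3! = 12.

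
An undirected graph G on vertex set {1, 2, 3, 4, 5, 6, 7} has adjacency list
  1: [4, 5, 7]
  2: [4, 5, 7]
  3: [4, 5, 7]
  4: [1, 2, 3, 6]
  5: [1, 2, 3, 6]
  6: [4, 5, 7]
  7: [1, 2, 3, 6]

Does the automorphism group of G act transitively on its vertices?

Automorphisms preserve degree, but G has vertices of degree 3 and vertices of degree 4; no automorphism maps one to the other, so G is not vertex-transitive.

No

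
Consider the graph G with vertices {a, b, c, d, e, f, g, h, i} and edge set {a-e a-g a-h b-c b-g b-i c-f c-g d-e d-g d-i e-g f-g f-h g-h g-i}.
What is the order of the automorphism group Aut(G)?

16

Vertex g is the unique vertex of degree 8; the remaining 8 vertices each have degree 3 and induce a cycle, so G is the wheel on 9 vertices with hub g. Every automorphism fixes the hub and acts on the rim 8-cycle, so Aut(G) ≅ Aut(C_8) = D_8 of order 16.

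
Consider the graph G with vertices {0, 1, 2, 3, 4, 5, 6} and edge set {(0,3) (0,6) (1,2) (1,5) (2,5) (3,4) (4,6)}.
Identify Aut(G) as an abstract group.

D_3 × D_4

G has two connected components, {0, 3, 4, 6} and {1, 2, 5}; each is 2-regular, so G = C_4 ⊔ C_3. No automorphism exchanges components of different sizes, hence Aut(G) is the direct product D_3 × D_4, order 48.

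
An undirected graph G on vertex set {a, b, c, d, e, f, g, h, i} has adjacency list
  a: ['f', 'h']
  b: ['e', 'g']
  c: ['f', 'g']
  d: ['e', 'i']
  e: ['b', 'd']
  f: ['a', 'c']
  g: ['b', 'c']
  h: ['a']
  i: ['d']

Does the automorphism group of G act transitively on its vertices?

No

Automorphisms preserve degree, but G has vertices of degree 1 and vertices of degree 2; no automorphism maps one to the other, so G is not vertex-transitive.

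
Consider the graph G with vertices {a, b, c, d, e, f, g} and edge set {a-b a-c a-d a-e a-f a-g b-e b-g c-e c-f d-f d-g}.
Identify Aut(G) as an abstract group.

Vertex a is the unique vertex of degree 6; the remaining 6 vertices each have degree 3 and induce a cycle, so G is the wheel on 7 vertices with hub a. With the hub fixed, the remaining symmetry is that of the rim cycle C_6, giving the dihedral group D_6.

the dihedral group of order 12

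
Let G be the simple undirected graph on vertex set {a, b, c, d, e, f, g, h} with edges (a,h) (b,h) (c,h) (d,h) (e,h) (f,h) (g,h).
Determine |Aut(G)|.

5040

Vertex h has degree 7 and every other vertex has degree 1, so G is the star K_{1,7} with centre h. The 7 leaves are pairwise interchangeable while the centre is fixed, giving Aut(G) = S_7.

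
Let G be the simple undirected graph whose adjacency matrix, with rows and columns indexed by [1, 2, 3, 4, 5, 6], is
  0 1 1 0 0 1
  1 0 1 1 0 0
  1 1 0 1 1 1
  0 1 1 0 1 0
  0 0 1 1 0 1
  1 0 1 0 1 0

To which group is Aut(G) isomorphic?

Vertex 3 is the unique vertex of degree 5; the remaining 5 vertices each have degree 3 and induce a cycle, so G is the wheel on 6 vertices with hub 3. Every automorphism fixes the hub and acts on the rim 5-cycle, so Aut(G) ≅ Aut(C_5) = D_5 of order 10.

the dihedral group of order 10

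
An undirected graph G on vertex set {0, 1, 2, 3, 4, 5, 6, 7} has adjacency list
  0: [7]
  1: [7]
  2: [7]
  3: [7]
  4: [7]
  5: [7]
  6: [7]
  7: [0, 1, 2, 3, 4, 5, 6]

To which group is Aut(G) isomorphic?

S_7

Vertex 7 has degree 7 and every other vertex has degree 1, so G is the star K_{1,7} with centre 7. The 7 leaves are pairwise interchangeable while the centre is fixed, giving Aut(G) = S_7.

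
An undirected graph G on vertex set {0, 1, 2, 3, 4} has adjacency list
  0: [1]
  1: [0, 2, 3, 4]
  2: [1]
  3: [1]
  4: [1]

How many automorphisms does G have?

Vertex 1 has degree 4 and every other vertex has degree 1, so G is the star K_{1,4} with centre 1. Any automorphism fixes the centre and permutes the 4 leaves freely, so Aut(G) ≅ S_4 of order 4! = 24.

24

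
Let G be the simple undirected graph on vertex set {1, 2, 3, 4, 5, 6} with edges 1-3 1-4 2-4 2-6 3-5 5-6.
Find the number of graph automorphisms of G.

12

Every vertex has degree 2 and the graph is connected, so G is the 6-cycle C_6. C_6 has 6 rotations and 6 reflections, so Aut(C_6) ≅ D_6 of order 12.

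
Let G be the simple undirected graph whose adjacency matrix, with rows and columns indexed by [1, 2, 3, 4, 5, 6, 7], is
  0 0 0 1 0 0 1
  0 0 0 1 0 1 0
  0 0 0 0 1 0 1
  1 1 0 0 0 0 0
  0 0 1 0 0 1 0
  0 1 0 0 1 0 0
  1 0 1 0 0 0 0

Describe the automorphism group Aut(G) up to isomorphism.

Every vertex has degree 2 and the graph is connected, so G is the 7-cycle C_7. The automorphisms of the 7-cycle are exactly the symmetries of a regular 7-gon: the dihedral group D_7, |D_7| = 14.

D_7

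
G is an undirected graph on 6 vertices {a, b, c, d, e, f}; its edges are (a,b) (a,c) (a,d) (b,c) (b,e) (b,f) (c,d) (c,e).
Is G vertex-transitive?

Vertex a is the only vertex of degree 3, so every automorphism fixes it; G is not vertex-transitive.

No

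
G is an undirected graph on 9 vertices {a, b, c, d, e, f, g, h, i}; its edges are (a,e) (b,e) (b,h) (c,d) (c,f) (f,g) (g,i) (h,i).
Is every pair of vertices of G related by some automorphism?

Automorphisms preserve degree, but G has vertices of degree 1 and vertices of degree 2; no automorphism maps one to the other, so G is not vertex-transitive.

No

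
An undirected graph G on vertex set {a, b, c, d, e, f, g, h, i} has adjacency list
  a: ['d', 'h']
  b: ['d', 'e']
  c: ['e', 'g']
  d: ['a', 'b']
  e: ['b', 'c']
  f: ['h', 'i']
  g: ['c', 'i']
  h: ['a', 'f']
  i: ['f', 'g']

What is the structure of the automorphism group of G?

Every vertex has degree 2 and the graph is connected, so G is the 9-cycle C_9. The automorphisms of the 9-cycle are exactly the symmetries of a regular 9-gon: the dihedral group D_9, |D_9| = 18.

the dihedral group of order 18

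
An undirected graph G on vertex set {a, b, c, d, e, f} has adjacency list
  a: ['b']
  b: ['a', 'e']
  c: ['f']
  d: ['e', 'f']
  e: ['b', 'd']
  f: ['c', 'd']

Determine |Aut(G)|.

The degree sequence is [1, 2, 1, 2, 2, 2]; the two degree-1 vertices a and c are the ends of a path, so G = P_6. A path has exactly one nontrivial symmetry — reversal — giving Aut(G) of order 2.

2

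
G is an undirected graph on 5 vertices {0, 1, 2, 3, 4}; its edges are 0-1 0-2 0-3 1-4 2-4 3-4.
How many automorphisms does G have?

12

The vertices split by degree into {0, 4} (degree 3) and {1, 2, 3} (degree 2); every edge runs between the two parts, so G is the complete bipartite graph K_{2,3}. The parts have unequal sizes, so no automorphism swaps them; each part is permuted independently, giving S_2 × S_3 of order 2!·3! = 12.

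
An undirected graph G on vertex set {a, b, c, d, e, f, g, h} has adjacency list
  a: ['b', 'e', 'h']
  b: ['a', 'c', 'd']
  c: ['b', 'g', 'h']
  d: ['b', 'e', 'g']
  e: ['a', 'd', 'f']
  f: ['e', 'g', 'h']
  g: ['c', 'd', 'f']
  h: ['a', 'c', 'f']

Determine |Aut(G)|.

G is 3-regular and bipartite on 2^3 = 8 vertices with girth 4; it is the hypercube graph Q_3. Aut(Q_3) consists of the signed permutations of the 3 coordinate axes: 3! permutations times 2^3 sign flips, so |Aut| = 2^3·3! = 48.

48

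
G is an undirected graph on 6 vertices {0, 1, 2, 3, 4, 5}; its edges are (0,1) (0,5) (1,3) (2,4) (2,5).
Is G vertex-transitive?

Automorphisms preserve degree, but G has vertices of degree 1 and vertices of degree 2; no automorphism maps one to the other, so G is not vertex-transitive.

No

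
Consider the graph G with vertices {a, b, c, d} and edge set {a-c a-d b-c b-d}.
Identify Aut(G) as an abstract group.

G is 2-regular and connected on 4 vertices, i.e. the cycle C_4. The automorphisms of the 4-cycle are exactly the symmetries of a regular 4-gon: the dihedral group D_4, |D_4| = 8.

the dihedral group of order 8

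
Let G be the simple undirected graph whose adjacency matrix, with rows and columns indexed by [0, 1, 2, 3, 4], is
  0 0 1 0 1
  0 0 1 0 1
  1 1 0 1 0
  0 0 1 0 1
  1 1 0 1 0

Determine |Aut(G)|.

12

The vertices split by degree into {2, 4} (degree 3) and {0, 1, 3} (degree 2); every edge runs between the two parts, so G is the complete bipartite graph K_{2,3}. Automorphisms preserve the bipartition setwise (since the parts differ in size) and act as S_3 × S_2 within it; |Aut| = 12.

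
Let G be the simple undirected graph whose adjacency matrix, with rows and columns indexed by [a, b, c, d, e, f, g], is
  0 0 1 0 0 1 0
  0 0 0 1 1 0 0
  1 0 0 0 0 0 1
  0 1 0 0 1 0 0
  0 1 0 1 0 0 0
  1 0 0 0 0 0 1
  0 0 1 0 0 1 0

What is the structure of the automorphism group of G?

G has two connected components, {a, c, f, g} and {b, d, e}; each is 2-regular, so G = C_4 ⊔ C_3. No automorphism exchanges components of different sizes, hence Aut(G) is the direct product D_4 × D_3, order 48.

D_4 × D_3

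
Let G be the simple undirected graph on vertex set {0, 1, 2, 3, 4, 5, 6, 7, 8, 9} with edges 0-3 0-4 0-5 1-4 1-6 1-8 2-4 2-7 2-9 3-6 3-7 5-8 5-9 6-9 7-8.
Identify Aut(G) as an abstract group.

G is 3-regular on 10 vertices with no triangles and no 4-cycles (girth 5): this is the Petersen graph. Viewing the Petersen graph as the Kneser graph K(5,2) — vertices are 2-subsets of {1,…,5}, edges join disjoint pairs — its automorphisms are exactly the permutations of the 5-element set, so Aut ≅ S_5 of order 120.

the symmetric group S_5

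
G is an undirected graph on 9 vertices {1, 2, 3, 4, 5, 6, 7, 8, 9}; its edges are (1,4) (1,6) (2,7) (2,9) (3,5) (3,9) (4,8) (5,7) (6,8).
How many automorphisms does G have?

80

G has two connected components, {2, 3, 5, 7, 9} and {1, 4, 6, 8}; each is 2-regular, so G = C_5 ⊔ C_4. The components are non-isomorphic (different sizes), so Aut(G) = Aut(C_5) × Aut(C_4) = D_5 × D_4 of order 10·8 = 80.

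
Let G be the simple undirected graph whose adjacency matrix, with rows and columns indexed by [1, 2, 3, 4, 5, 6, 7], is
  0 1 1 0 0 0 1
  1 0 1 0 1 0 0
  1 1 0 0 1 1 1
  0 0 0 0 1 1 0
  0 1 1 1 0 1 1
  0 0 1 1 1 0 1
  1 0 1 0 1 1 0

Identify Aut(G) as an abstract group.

1

Degrees alone do not determine every vertex (e.g. 1 and 2 both have degree 3), but their neighbour-degree multisets differ: N(1) has degrees [3, 4, 5] while N(2) has degrees [3, 5, 5]. Repeating this refinement separates all vertices, so the only automorphism is the identity.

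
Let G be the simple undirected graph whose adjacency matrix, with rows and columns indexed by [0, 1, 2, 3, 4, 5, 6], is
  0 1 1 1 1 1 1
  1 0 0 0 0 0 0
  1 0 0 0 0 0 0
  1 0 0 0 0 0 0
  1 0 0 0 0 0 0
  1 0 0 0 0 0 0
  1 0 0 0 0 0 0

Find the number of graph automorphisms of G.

Vertex 0 has degree 6 and every other vertex has degree 1, so G is the star K_{1,6} with centre 0. Any automorphism fixes the centre and permutes the 6 leaves freely, so Aut(G) ≅ S_6 of order 6! = 720.

720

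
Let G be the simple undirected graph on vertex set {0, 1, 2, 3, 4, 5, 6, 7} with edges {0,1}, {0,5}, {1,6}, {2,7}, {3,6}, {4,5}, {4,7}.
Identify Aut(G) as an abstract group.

Z_2

The degree sequence is [2, 2, 1, 1, 2, 2, 2, 2]; the two degree-1 vertices 2 and 3 are the ends of a path, so G = P_8. The only nontrivial automorphism of a path is the end-to-end reflection, so Aut(G) ≅ Z_2.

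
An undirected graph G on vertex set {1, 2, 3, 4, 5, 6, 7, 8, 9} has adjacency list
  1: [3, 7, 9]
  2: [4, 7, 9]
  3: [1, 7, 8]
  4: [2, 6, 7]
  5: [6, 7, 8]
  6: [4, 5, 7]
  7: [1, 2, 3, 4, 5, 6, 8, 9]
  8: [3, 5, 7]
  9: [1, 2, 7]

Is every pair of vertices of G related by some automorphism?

No

Vertex 7 is the only vertex of degree 8, so every automorphism fixes it; G is not vertex-transitive.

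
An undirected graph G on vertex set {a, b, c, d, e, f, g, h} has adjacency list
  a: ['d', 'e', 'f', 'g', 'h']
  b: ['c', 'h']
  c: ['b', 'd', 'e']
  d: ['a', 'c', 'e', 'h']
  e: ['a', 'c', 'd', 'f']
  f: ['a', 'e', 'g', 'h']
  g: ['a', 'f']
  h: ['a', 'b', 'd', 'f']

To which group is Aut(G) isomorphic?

The degree sequence is [5, 2, 3, 4, 4, 4, 2, 4]. Checking the degree-preserving permutations of the vertex set shows that none except the identity preserves every edge, so Aut(G) is trivial.

the trivial group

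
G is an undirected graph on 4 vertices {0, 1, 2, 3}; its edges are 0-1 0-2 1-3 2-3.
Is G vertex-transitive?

G is 2-regular and bipartite on 2^2 = 4 vertices with girth 4; it is the hypercube graph Q_2. The symmetry group of the 2-cube is the hyperoctahedral group B_2 = Z_2 ≀ S_2, of order 2^2·2! = 8. This group acts transitively on the 4 vertices.

Yes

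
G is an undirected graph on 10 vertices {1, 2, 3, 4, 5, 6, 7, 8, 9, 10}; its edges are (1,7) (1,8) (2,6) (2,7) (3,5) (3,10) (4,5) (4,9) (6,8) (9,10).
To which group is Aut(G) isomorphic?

G has two connected components, {3, 4, 5, 9, 10} and {1, 2, 6, 7, 8}; each is 2-regular, so G = C_5 ⊔ C_5. Aut of a disjoint union of two copies of C_5 is the wreath product D_5 ≀ Z_2, of order 2·10² = 200.

D_5 ≀ Z_2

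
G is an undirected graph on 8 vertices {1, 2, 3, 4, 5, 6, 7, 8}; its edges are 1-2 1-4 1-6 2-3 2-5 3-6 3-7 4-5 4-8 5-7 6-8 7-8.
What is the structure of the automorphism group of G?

the hyperoctahedral group B_3

G is 3-regular and bipartite on 2^3 = 8 vertices with girth 4; it is the hypercube graph Q_3. The symmetry group of the 3-cube is the hyperoctahedral group B_3 = Z_2 ≀ S_3, of order 2^3·3! = 48.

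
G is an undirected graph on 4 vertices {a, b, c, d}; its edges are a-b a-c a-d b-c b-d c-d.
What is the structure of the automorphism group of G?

S_4

Every vertex has degree 3, so G is the complete graph K_4. Any permutation of the 4 vertices preserves K_4, so Aut(K_4) = S_4 of order 4! = 24.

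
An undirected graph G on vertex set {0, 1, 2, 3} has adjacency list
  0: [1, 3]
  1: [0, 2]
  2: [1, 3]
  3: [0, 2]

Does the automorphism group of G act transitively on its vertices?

G is 2-regular and bipartite on 2^2 = 4 vertices with girth 4; it is the hypercube graph Q_2. Aut(Q_2) consists of the signed permutations of the 2 coordinate axes: 2! permutations times 2^2 sign flips, so |Aut| = 2^2·2! = 8. This group acts transitively on the 4 vertices.

Yes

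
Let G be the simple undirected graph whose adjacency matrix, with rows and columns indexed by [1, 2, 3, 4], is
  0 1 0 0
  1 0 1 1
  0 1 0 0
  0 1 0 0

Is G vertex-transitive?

Vertex 2 is the only vertex of degree 3, so every automorphism fixes it; G is not vertex-transitive.

No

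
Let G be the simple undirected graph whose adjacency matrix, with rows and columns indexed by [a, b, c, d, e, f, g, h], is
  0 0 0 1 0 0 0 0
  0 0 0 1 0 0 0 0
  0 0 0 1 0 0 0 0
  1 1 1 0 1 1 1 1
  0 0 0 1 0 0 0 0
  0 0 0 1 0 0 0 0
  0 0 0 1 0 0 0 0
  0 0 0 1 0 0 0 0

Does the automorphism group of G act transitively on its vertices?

No

Vertex d is the only vertex of degree 7, so every automorphism fixes it; G is not vertex-transitive.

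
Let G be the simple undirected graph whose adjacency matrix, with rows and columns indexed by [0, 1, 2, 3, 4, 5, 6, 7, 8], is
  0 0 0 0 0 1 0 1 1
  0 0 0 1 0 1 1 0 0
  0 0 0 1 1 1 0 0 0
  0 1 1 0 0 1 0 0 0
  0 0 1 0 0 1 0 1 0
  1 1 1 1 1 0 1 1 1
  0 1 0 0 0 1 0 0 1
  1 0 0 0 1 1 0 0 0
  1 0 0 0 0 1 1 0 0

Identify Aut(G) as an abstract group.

the dihedral group of order 16

Vertex 5 is the unique vertex of degree 8; the remaining 8 vertices each have degree 3 and induce a cycle, so G is the wheel on 9 vertices with hub 5. Every automorphism fixes the hub and acts on the rim 8-cycle, so Aut(G) ≅ Aut(C_8) = D_8 of order 16.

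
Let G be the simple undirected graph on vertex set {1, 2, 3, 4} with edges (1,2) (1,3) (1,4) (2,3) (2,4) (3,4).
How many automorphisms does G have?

All 4 vertices are pairwise adjacent: G = K_4. Any permutation of the 4 vertices preserves K_4, so Aut(K_4) = S_4 of order 4! = 24.

24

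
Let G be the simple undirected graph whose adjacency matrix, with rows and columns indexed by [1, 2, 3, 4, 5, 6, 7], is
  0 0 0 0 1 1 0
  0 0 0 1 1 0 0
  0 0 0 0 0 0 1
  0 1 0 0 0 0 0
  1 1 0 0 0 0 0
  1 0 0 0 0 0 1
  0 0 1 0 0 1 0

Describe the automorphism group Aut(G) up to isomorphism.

the cyclic group of order 2

The degree sequence is [2, 2, 1, 1, 2, 2, 2]; the two degree-1 vertices 3 and 4 are the ends of a path, so G = P_7. A path has exactly one nontrivial symmetry — reversal — giving Aut(G) of order 2.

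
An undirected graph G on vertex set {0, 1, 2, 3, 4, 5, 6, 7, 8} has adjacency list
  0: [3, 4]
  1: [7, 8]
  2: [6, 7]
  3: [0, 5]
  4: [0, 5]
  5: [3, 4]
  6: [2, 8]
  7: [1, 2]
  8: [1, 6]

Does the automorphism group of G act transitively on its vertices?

G has two connected components, {1, 2, 6, 7, 8} and {0, 3, 4, 5}; each is 2-regular, so G = C_5 ⊔ C_4. The orbit of 0 under Aut(G) is {0, 3, 4, 5}, which does not contain 1, so G is not vertex-transitive.

No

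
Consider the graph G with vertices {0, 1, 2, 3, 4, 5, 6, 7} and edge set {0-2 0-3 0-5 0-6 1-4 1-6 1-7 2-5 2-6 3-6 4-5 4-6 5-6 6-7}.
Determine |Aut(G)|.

1

Degrees alone do not determine every vertex (e.g. 0 and 5 both have degree 4), but their neighbour-degree multisets differ: N(0) has degrees [2, 3, 4, 7] while N(5) has degrees [3, 3, 4, 7]. Repeating this refinement separates all vertices, so the only automorphism is the identity.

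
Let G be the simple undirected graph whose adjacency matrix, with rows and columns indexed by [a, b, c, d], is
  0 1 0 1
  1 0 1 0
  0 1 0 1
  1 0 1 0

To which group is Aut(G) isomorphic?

D_4

G is 2-regular and bipartite on 2^2 = 4 vertices with girth 4; it is the hypercube graph Q_2. Aut(Q_2) consists of the signed permutations of the 2 coordinate axes: 2! permutations times 2^2 sign flips, so |Aut| = 2^2·2! = 8.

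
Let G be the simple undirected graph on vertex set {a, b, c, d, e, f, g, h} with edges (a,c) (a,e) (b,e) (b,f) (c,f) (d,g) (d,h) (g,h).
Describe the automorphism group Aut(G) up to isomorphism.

D_5 × D_3

G has two connected components, {a, b, c, e, f} and {d, g, h}; each is 2-regular, so G = C_5 ⊔ C_3. No automorphism exchanges components of different sizes, hence Aut(G) is the direct product D_5 × D_3, order 60.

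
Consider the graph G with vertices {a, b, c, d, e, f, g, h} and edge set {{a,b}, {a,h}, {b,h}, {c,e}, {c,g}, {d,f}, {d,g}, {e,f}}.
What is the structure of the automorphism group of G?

G has two connected components, {c, d, e, f, g} and {a, b, h}; each is 2-regular, so G = C_5 ⊔ C_3. The components are non-isomorphic (different sizes), so Aut(G) = Aut(C_5) × Aut(C_3) = D_5 × D_3 of order 10·6 = 60.

D_5 × D_3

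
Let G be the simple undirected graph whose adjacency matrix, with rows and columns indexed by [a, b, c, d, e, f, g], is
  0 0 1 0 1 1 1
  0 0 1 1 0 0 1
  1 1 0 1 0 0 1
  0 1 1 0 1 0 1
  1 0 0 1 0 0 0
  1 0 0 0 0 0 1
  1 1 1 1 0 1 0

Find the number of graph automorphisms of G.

1

Degrees alone do not determine every vertex (e.g. a and c both have degree 4), but their neighbour-degree multisets differ: N(a) has degrees [2, 2, 4, 5] while N(c) has degrees [3, 4, 4, 5]. Repeating this refinement separates all vertices, so the only automorphism is the identity.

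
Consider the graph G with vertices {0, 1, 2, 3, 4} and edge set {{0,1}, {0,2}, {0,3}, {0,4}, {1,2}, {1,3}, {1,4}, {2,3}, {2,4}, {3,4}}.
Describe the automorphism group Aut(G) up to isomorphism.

S_5

Every vertex has degree 4, so G is the complete graph K_5. Every bijection on the vertex set is an automorphism of K_5; hence Aut(K_5) ≅ S_5, order 120.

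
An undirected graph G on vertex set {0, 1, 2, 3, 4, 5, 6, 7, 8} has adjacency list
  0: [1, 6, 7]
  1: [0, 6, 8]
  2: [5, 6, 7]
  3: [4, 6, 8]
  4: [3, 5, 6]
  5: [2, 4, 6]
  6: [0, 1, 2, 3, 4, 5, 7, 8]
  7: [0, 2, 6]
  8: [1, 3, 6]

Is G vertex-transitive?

No

Vertex 6 is the only vertex of degree 8, so every automorphism fixes it; G is not vertex-transitive.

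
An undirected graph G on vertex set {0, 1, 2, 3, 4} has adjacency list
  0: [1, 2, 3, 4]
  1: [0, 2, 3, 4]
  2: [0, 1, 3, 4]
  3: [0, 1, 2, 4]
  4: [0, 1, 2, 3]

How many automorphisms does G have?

120

Every vertex has degree 4, so G is the complete graph K_5. Any permutation of the 5 vertices preserves K_5, so Aut(K_5) = S_5 of order 5! = 120.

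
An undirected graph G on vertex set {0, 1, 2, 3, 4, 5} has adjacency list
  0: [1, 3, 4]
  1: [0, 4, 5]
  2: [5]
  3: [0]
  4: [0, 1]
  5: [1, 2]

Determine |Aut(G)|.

1

Degrees alone do not determine every vertex (e.g. 0 and 1 both have degree 3), but their neighbour-degree multisets differ: N(0) has degrees [1, 2, 3] while N(1) has degrees [2, 2, 3]. Repeating this refinement separates all vertices, so the only automorphism is the identity.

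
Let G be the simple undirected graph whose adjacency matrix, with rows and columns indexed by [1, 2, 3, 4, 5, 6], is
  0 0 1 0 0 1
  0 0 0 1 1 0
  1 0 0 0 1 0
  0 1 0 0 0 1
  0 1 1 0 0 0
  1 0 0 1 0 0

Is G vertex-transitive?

G is 2-regular and connected on 6 vertices, i.e. the cycle C_6. The automorphisms of the 6-cycle are exactly the symmetries of a regular 6-gon: the dihedral group D_6, |D_6| = 12. This group acts transitively on the 6 vertices.

Yes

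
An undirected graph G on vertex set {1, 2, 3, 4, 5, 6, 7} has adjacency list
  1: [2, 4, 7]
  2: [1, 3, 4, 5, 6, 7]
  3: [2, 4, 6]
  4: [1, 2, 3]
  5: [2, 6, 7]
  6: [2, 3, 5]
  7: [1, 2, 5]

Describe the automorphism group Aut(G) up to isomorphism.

the dihedral group of order 12

Vertex 2 is the unique vertex of degree 6; the remaining 6 vertices each have degree 3 and induce a cycle, so G is the wheel on 7 vertices with hub 2. Every automorphism fixes the hub and acts on the rim 6-cycle, so Aut(G) ≅ Aut(C_6) = D_6 of order 12.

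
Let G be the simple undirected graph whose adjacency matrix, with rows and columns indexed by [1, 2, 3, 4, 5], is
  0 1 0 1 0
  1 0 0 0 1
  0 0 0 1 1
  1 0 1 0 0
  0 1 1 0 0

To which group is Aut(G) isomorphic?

Every vertex has degree 2 and the graph is connected, so G is the 5-cycle C_5. The automorphisms of the 5-cycle are exactly the symmetries of a regular 5-gon: the dihedral group D_5, |D_5| = 10.

the dihedral group of order 10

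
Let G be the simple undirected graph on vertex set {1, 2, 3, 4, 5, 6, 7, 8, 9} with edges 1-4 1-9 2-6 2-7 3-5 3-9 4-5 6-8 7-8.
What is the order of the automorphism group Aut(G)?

80

G has two connected components, {1, 3, 4, 5, 9} and {2, 6, 7, 8}; each is 2-regular, so G = C_5 ⊔ C_4. No automorphism exchanges components of different sizes, hence Aut(G) is the direct product D_4 × D_5, order 80.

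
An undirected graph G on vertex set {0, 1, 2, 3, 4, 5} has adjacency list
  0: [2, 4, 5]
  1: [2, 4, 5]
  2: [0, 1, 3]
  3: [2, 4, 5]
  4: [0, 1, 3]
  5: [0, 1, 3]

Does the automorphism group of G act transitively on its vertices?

Yes

G is 3-regular and bipartite with parts {0, 1, 3} and {2, 4, 5} (each part is independent and every cross-pair is an edge), so G = K_{3,3}. Each part can be permuted independently (S_3 × S_3) and the two equal-size parts can also be swapped, giving (S_3 × S_3) ⋊ Z_2 of order 2·(3!)² = 72. Under this action every vertex can be carried to every other, so G is vertex-transitive.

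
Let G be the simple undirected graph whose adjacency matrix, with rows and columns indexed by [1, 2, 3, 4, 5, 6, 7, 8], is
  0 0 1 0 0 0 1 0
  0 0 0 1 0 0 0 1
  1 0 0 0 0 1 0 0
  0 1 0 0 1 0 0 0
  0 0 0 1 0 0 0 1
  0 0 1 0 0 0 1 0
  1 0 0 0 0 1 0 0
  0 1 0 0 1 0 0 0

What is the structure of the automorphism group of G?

(D_4 × D_4) ⋊ Z_2

G has two connected components, {1, 3, 6, 7} and {2, 4, 5, 8}; each is 2-regular, so G = C_4 ⊔ C_4. With two isomorphic components, Aut(G) = Aut(C_4) ≀ S_2 = (D_4 × D_4) ⋊ Z_2: permute each cycle by D_4, then optionally swap the two cycles. Order 2·(2·4)² = 128.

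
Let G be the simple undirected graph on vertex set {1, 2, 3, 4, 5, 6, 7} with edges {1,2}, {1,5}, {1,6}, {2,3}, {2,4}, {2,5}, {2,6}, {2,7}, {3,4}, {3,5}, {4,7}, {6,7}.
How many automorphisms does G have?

12

Vertex 2 is the unique vertex of degree 6; the remaining 6 vertices each have degree 3 and induce a cycle, so G is the wheel on 7 vertices with hub 2. Every automorphism fixes the hub and acts on the rim 6-cycle, so Aut(G) ≅ Aut(C_6) = D_6 of order 12.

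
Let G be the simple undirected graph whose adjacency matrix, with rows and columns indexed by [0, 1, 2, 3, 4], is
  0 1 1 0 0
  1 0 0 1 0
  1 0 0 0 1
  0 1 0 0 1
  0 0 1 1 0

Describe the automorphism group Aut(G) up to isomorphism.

D_5

G is 2-regular and connected on 5 vertices, i.e. the cycle C_5. C_5 has 5 rotations and 5 reflections, so Aut(C_5) ≅ D_5 of order 10.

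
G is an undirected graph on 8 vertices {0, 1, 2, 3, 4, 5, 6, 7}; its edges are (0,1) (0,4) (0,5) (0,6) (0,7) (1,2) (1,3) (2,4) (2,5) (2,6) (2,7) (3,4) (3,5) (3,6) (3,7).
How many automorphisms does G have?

The vertices split by degree into {0, 2, 3} (degree 5) and {1, 4, 5, 6, 7} (degree 3); every edge runs between the two parts, so G is the complete bipartite graph K_{3,5}. Automorphisms preserve the bipartition setwise (since the parts differ in size) and act as S_3 × S_5 within it; |Aut| = 720.

720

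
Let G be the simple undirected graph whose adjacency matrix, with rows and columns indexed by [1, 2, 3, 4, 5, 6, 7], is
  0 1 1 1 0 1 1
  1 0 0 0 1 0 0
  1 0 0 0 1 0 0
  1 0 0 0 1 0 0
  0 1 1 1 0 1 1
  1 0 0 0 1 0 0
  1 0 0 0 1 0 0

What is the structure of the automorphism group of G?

The vertices split by degree into {1, 5} (degree 5) and {2, 3, 4, 6, 7} (degree 2); every edge runs between the two parts, so G is the complete bipartite graph K_{2,5}. Automorphisms preserve the bipartition setwise (since the parts differ in size) and act as S_2 × S_5 within it; |Aut| = 240.

S_2 × S_5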